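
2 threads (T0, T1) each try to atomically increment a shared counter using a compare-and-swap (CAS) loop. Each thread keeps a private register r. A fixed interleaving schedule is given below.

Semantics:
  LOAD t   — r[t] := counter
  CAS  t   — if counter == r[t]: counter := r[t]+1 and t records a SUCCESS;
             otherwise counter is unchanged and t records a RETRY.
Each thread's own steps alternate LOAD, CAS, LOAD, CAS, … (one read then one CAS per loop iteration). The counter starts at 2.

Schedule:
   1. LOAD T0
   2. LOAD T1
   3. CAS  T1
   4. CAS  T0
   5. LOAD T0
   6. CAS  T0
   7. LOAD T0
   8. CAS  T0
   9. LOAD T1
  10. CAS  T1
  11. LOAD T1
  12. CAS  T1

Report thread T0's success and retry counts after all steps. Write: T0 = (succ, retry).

step 1: T0 LOAD ⇒ load; ctr=2 reg=2
step 2: T1 LOAD ⇒ load; ctr=2 reg=2
step 3: T1 CAS ⇒ ok; ctr=3 reg=2
step 4: T0 CAS ⇒ retry; ctr=3 reg=2
step 5: T0 LOAD ⇒ load; ctr=3 reg=3
step 6: T0 CAS ⇒ ok; ctr=4 reg=3
step 7: T0 LOAD ⇒ load; ctr=4 reg=4
step 8: T0 CAS ⇒ ok; ctr=5 reg=4
step 9: T1 LOAD ⇒ load; ctr=5 reg=5
step 10: T1 CAS ⇒ ok; ctr=6 reg=5
step 11: T1 LOAD ⇒ load; ctr=6 reg=6
step 12: T1 CAS ⇒ ok; ctr=7 reg=6

T0 = (2, 1)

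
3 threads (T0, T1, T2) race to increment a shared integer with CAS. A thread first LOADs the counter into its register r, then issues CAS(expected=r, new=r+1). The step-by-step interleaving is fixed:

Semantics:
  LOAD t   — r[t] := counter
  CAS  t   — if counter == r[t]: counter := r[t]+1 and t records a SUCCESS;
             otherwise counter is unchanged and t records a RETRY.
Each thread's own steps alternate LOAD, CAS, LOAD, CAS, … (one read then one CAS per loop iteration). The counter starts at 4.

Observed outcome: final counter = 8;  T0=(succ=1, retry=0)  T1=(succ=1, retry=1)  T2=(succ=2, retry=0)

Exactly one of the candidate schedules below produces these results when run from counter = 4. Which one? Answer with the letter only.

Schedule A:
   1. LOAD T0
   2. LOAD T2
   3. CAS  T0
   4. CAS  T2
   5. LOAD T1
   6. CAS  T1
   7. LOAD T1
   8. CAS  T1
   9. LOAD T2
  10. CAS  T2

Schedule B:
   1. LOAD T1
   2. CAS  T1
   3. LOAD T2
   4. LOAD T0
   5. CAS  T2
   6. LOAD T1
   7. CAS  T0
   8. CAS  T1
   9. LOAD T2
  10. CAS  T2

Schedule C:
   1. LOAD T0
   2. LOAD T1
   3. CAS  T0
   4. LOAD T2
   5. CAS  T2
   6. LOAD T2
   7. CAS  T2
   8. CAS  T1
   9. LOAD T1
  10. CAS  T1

C

Tracing schedule C:
#1 T0 reads 4
#2 T1 reads 4
#3 T0 CAS(4→5) writes; counter now 5
#4 T2 reads 5
#5 T2 CAS(5→6) writes; counter now 6
#6 T2 reads 6
#7 T2 CAS(6→7) writes; counter now 7
#8 T1 CAS(4→5) fails; counter now 7
#9 T1 reads 7
#10 T1 CAS(7→8) writes; counter now 8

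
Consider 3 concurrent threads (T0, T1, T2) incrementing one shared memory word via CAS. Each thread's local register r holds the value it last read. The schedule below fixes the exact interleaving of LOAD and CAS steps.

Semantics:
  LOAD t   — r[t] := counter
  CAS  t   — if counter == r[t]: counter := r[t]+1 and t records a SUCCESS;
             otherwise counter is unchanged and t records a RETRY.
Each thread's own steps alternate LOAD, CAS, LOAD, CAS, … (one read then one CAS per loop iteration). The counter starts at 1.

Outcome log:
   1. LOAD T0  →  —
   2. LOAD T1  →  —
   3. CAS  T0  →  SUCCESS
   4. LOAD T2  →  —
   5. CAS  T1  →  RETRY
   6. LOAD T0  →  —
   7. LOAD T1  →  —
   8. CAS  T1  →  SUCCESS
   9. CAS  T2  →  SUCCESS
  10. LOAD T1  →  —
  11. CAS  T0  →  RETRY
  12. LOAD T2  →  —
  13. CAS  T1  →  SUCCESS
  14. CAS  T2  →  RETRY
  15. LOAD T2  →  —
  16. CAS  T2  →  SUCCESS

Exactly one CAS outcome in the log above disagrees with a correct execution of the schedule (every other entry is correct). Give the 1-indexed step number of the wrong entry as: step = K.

Correct run:
#1 T0 reads 1
#2 T1 reads 1
#3 T0 CAS(1→2) writes; counter now 2
#4 T2 reads 2
#5 T1 CAS(1→2) fails; counter now 2
#6 T0 reads 2
#7 T1 reads 2
#8 T1 CAS(2→3) writes; counter now 3
#9 T2 CAS(2→3) fails; counter now 3
#10 T1 reads 3
#11 T0 CAS(2→3) fails; counter now 3
#12 T2 reads 3
#13 T1 CAS(3→4) writes; counter now 4
#14 T2 CAS(3→4) fails; counter now 4
#15 T2 reads 4
#16 T2 CAS(4→5) writes; counter now 5
Flip is step 9.

step = 9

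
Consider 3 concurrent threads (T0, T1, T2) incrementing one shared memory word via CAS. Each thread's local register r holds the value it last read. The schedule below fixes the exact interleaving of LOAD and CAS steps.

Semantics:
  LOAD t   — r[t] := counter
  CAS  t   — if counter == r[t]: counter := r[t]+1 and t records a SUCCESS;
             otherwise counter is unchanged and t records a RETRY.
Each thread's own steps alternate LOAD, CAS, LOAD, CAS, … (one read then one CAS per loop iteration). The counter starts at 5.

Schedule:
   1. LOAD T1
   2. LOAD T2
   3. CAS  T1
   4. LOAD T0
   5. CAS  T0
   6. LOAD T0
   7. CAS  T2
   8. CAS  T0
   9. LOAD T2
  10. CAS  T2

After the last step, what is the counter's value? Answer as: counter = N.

[1] T1.load  rd  (counter 5, T1.r 5)
[2] T2.load  rd  (counter 5, T2.r 5)
[3] T1.cas  hit  (counter 6, T1.r 5)
[4] T0.load  rd  (counter 6, T0.r 6)
[5] T0.cas  hit  (counter 7, T0.r 6)
[6] T0.load  rd  (counter 7, T0.r 7)
[7] T2.cas  miss  (counter 7, T2.r 5)
[8] T0.cas  hit  (counter 8, T0.r 7)
[9] T2.load  rd  (counter 8, T2.r 8)
[10] T2.cas  hit  (counter 9, T2.r 8)

counter = 9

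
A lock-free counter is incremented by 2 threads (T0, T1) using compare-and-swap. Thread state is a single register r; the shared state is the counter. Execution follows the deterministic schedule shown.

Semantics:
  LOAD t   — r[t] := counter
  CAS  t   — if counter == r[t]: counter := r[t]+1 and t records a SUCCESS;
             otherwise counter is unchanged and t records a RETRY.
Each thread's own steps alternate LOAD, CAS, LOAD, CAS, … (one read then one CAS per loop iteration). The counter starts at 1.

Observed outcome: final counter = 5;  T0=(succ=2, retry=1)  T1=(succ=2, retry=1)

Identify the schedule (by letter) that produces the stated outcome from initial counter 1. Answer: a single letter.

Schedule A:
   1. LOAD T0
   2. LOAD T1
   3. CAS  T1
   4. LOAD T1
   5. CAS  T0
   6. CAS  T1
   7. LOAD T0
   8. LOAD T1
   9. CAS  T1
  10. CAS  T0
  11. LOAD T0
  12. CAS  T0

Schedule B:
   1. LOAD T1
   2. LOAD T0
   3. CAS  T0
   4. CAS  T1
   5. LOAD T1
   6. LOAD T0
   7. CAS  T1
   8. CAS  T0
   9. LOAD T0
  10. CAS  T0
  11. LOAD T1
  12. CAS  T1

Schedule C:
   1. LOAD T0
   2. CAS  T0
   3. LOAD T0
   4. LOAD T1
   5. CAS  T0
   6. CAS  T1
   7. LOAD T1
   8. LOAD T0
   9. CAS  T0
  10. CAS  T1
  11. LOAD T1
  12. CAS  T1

Run B:
step 1: T1 LOAD ⇒ load; ctr=1 reg=1
step 2: T0 LOAD ⇒ load; ctr=1 reg=1
step 3: T0 CAS ⇒ ok; ctr=2 reg=1
step 4: T1 CAS ⇒ retry; ctr=2 reg=1
step 5: T1 LOAD ⇒ load; ctr=2 reg=2
step 6: T0 LOAD ⇒ load; ctr=2 reg=2
step 7: T1 CAS ⇒ ok; ctr=3 reg=2
step 8: T0 CAS ⇒ retry; ctr=3 reg=2
step 9: T0 LOAD ⇒ load; ctr=3 reg=3
step 10: T0 CAS ⇒ ok; ctr=4 reg=3
step 11: T1 LOAD ⇒ load; ctr=4 reg=4
step 12: T1 CAS ⇒ ok; ctr=5 reg=4

B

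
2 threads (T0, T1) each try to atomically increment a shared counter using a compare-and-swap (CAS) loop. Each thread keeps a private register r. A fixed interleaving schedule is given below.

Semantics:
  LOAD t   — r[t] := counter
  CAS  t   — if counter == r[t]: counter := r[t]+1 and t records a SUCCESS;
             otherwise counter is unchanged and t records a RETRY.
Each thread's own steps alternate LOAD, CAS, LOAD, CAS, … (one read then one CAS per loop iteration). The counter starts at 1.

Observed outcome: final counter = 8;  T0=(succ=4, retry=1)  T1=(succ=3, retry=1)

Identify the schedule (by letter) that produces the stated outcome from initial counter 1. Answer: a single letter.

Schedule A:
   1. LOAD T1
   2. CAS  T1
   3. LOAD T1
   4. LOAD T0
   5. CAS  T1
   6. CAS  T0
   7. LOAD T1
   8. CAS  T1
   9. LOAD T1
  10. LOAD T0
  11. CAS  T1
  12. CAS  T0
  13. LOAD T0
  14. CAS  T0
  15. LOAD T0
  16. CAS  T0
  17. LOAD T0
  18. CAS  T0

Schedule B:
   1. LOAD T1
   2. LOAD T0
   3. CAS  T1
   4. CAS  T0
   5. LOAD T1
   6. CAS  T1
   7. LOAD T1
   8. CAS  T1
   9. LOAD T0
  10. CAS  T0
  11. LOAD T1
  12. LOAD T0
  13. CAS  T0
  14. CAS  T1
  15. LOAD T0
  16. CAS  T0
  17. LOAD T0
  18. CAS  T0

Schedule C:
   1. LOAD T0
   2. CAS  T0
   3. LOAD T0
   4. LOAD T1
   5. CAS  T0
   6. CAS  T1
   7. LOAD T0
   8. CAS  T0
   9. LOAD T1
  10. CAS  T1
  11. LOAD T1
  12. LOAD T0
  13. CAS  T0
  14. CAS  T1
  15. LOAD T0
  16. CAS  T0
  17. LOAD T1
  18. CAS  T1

B

Simulating candidate B:
1. LOAD T1 → mem=1 r[T1]=1 [LOAD]
2. LOAD T0 → mem=1 r[T0]=1 [LOAD]
3. CAS T1 → mem=2 r[T1]=1 [OK]
4. CAS T0 → mem=2 r[T0]=1 [RETRY]
5. LOAD T1 → mem=2 r[T1]=2 [LOAD]
6. CAS T1 → mem=3 r[T1]=2 [OK]
7. LOAD T1 → mem=3 r[T1]=3 [LOAD]
8. CAS T1 → mem=4 r[T1]=3 [OK]
9. LOAD T0 → mem=4 r[T0]=4 [LOAD]
10. CAS T0 → mem=5 r[T0]=4 [OK]
11. LOAD T1 → mem=5 r[T1]=5 [LOAD]
12. LOAD T0 → mem=5 r[T0]=5 [LOAD]
13. CAS T0 → mem=6 r[T0]=5 [OK]
14. CAS T1 → mem=6 r[T1]=5 [RETRY]
15. LOAD T0 → mem=6 r[T0]=6 [LOAD]
16. CAS T0 → mem=7 r[T0]=6 [OK]
17. LOAD T0 → mem=7 r[T0]=7 [LOAD]
18. CAS T0 → mem=8 r[T0]=7 [OK]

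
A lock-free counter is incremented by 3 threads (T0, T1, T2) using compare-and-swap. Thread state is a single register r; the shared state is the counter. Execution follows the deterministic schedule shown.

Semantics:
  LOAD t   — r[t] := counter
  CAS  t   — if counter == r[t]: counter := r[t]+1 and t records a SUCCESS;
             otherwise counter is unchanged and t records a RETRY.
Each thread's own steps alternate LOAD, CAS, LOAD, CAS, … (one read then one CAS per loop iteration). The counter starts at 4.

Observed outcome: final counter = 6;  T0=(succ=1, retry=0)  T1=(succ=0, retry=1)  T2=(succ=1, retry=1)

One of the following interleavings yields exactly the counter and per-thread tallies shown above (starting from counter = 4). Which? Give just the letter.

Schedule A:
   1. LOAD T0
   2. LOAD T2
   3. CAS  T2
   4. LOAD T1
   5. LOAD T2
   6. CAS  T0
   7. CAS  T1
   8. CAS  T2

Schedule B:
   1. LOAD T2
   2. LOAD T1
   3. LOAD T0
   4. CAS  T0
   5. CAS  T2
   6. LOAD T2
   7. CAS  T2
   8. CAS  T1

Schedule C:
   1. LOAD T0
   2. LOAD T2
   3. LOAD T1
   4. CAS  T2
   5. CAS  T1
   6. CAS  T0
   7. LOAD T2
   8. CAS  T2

Simulating candidate B:
#1 T2 reads 4
#2 T1 reads 4
#3 T0 reads 4
#4 T0 CAS(4→5) writes; counter now 5
#5 T2 CAS(4→5) fails; counter now 5
#6 T2 reads 5
#7 T2 CAS(5→6) writes; counter now 6
#8 T1 CAS(4→5) fails; counter now 6

B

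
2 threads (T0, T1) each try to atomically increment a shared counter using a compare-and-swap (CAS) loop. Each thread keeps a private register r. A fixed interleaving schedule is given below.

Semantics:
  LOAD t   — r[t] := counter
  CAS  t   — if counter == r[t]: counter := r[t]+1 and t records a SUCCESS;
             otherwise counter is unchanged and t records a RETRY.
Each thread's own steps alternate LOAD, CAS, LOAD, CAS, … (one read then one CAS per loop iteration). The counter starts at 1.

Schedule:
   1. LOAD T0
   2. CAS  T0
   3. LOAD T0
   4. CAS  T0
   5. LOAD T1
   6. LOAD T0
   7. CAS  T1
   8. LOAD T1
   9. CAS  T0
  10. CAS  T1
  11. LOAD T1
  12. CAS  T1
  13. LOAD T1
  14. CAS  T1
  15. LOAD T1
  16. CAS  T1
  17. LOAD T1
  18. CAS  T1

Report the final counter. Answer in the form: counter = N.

counter = 9

1. LOAD T0 → mem=1 r[T0]=1 [LOAD]
2. CAS T0 → mem=2 r[T0]=1 [OK]
3. LOAD T0 → mem=2 r[T0]=2 [LOAD]
4. CAS T0 → mem=3 r[T0]=2 [OK]
5. LOAD T1 → mem=3 r[T1]=3 [LOAD]
6. LOAD T0 → mem=3 r[T0]=3 [LOAD]
7. CAS T1 → mem=4 r[T1]=3 [OK]
8. LOAD T1 → mem=4 r[T1]=4 [LOAD]
9. CAS T0 → mem=4 r[T0]=3 [RETRY]
10. CAS T1 → mem=5 r[T1]=4 [OK]
11. LOAD T1 → mem=5 r[T1]=5 [LOAD]
12. CAS T1 → mem=6 r[T1]=5 [OK]
13. LOAD T1 → mem=6 r[T1]=6 [LOAD]
14. CAS T1 → mem=7 r[T1]=6 [OK]
15. LOAD T1 → mem=7 r[T1]=7 [LOAD]
16. CAS T1 → mem=8 r[T1]=7 [OK]
17. LOAD T1 → mem=8 r[T1]=8 [LOAD]
18. CAS T1 → mem=9 r[T1]=8 [OK]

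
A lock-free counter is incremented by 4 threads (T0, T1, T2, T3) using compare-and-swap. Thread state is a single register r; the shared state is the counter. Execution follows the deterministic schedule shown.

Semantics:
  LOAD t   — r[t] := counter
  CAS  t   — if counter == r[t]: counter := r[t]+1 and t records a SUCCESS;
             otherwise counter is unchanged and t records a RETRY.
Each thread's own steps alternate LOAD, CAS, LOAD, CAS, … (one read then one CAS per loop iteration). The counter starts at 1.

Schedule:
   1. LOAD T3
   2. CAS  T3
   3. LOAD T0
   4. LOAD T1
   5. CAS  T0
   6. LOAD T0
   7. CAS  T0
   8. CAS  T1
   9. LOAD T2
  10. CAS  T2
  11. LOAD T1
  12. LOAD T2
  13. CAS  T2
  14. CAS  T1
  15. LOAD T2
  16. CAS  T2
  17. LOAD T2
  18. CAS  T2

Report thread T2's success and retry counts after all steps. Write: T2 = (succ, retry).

#1 T3 reads 1
#2 T3 CAS(1→2) writes; counter now 2
#3 T0 reads 2
#4 T1 reads 2
#5 T0 CAS(2→3) writes; counter now 3
#6 T0 reads 3
#7 T0 CAS(3→4) writes; counter now 4
#8 T1 CAS(2→3) fails; counter now 4
#9 T2 reads 4
#10 T2 CAS(4→5) writes; counter now 5
#11 T1 reads 5
#12 T2 reads 5
#13 T2 CAS(5→6) writes; counter now 6
#14 T1 CAS(5→6) fails; counter now 6
#15 T2 reads 6
#16 T2 CAS(6→7) writes; counter now 7
#17 T2 reads 7
#18 T2 CAS(7→8) writes; counter now 8

T2 = (4, 0)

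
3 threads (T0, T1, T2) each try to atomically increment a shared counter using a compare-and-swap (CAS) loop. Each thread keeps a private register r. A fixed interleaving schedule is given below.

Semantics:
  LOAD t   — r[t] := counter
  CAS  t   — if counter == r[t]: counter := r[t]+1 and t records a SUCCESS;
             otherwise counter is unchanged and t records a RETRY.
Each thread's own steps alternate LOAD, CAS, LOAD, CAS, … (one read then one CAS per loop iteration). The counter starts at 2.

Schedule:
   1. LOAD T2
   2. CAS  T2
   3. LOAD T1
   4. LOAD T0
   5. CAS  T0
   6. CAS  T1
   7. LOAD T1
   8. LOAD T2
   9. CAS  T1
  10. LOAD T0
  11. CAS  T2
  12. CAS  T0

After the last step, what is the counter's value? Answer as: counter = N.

[1] T2.load  rd  (counter 2, T2.r 2)
[2] T2.cas  hit  (counter 3, T2.r 2)
[3] T1.load  rd  (counter 3, T1.r 3)
[4] T0.load  rd  (counter 3, T0.r 3)
[5] T0.cas  hit  (counter 4, T0.r 3)
[6] T1.cas  miss  (counter 4, T1.r 3)
[7] T1.load  rd  (counter 4, T1.r 4)
[8] T2.load  rd  (counter 4, T2.r 4)
[9] T1.cas  hit  (counter 5, T1.r 4)
[10] T0.load  rd  (counter 5, T0.r 5)
[11] T2.cas  miss  (counter 5, T2.r 4)
[12] T0.cas  hit  (counter 6, T0.r 5)

counter = 6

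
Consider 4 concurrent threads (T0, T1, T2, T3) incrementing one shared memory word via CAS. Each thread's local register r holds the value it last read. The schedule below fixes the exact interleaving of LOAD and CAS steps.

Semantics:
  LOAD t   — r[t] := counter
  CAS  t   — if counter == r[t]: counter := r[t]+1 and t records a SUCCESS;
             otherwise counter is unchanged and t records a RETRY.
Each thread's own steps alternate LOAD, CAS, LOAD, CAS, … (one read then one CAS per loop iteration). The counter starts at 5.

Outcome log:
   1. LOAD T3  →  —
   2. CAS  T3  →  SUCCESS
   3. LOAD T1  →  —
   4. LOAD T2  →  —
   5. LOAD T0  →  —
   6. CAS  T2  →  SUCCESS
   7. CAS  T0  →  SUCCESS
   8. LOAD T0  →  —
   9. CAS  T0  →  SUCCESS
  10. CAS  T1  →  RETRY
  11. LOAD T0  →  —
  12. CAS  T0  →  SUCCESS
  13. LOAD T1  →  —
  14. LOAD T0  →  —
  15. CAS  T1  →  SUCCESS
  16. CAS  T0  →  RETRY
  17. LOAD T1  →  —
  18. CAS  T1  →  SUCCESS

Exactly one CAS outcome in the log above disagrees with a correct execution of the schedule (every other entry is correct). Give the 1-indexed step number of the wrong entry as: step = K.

step = 7

Correct run:
#1 T3 reads 5
#2 T3 CAS(5→6) writes; counter now 6
#3 T1 reads 6
#4 T2 reads 6
#5 T0 reads 6
#6 T2 CAS(6→7) writes; counter now 7
#7 T0 CAS(6→7) fails; counter now 7
#8 T0 reads 7
#9 T0 CAS(7→8) writes; counter now 8
#10 T1 CAS(6→7) fails; counter now 8
#11 T0 reads 8
#12 T0 CAS(8→9) writes; counter now 9
#13 T1 reads 9
#14 T0 reads 9
#15 T1 CAS(9→10) writes; counter now 10
#16 T0 CAS(9→10) fails; counter now 10
#17 T1 reads 10
#18 T1 CAS(10→11) writes; counter now 11
Log disagrees first at step 7.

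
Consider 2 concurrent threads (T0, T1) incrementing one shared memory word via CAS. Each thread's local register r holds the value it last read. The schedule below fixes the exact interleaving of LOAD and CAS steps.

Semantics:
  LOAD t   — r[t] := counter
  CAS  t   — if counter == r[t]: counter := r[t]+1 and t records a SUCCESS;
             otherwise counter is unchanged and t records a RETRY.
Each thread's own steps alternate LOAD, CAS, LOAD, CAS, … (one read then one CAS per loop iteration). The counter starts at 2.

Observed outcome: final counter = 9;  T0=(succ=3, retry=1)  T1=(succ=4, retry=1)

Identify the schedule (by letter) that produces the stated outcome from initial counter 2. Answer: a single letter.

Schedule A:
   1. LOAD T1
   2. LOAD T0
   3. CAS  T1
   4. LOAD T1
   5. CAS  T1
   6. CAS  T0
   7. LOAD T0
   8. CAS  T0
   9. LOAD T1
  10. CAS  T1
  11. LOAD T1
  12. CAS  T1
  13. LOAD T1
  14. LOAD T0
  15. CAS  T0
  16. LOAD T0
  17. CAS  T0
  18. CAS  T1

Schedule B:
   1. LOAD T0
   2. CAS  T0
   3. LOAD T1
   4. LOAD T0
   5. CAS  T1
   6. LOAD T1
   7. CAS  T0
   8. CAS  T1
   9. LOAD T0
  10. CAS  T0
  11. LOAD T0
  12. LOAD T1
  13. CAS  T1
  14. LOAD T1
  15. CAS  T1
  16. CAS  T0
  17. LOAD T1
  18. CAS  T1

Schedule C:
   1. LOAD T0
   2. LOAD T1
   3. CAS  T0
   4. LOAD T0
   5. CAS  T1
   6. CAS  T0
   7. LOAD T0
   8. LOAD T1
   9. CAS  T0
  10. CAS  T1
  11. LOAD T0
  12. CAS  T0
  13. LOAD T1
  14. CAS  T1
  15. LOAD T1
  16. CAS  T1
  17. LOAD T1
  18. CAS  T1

Run A:
T1 LOAD — after: cnt=2, r=2 — load
T0 LOAD — after: cnt=2, r=2 — load
T1 CAS — after: cnt=3, r=2 — ok
T1 LOAD — after: cnt=3, r=3 — load
T1 CAS — after: cnt=4, r=3 — ok
T0 CAS — after: cnt=4, r=2 — retry
T0 LOAD — after: cnt=4, r=4 — load
T0 CAS — after: cnt=5, r=4 — ok
T1 LOAD — after: cnt=5, r=5 — load
T1 CAS — after: cnt=6, r=5 — ok
T1 LOAD — after: cnt=6, r=6 — load
T1 CAS — after: cnt=7, r=6 — ok
T1 LOAD — after: cnt=7, r=7 — load
T0 LOAD — after: cnt=7, r=7 — load
T0 CAS — after: cnt=8, r=7 — ok
T0 LOAD — after: cnt=8, r=8 — load
T0 CAS — after: cnt=9, r=8 — ok
T1 CAS — after: cnt=9, r=7 — retry

A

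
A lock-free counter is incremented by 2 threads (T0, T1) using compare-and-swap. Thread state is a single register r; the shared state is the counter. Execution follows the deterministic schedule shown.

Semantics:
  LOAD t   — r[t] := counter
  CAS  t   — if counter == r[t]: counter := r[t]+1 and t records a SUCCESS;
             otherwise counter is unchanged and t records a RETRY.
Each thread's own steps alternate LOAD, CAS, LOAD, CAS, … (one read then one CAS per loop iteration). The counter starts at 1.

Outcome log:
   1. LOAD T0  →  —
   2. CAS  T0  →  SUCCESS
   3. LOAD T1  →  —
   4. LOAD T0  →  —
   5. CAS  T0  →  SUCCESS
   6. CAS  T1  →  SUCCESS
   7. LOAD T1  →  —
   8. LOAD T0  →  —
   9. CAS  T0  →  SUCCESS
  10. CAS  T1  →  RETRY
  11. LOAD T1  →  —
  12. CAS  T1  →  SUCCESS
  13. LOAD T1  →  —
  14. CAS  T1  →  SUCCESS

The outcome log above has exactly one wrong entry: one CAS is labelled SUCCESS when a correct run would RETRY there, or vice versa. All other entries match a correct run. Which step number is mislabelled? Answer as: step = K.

Correct run:
step 1: T0 LOAD ⇒ load; ctr=1 reg=1
step 2: T0 CAS ⇒ ok; ctr=2 reg=1
step 3: T1 LOAD ⇒ load; ctr=2 reg=2
step 4: T0 LOAD ⇒ load; ctr=2 reg=2
step 5: T0 CAS ⇒ ok; ctr=3 reg=2
step 6: T1 CAS ⇒ retry; ctr=3 reg=2
step 7: T1 LOAD ⇒ load; ctr=3 reg=3
step 8: T0 LOAD ⇒ load; ctr=3 reg=3
step 9: T0 CAS ⇒ ok; ctr=4 reg=3
step 10: T1 CAS ⇒ retry; ctr=4 reg=3
step 11: T1 LOAD ⇒ load; ctr=4 reg=4
step 12: T1 CAS ⇒ ok; ctr=5 reg=4
step 13: T1 LOAD ⇒ load; ctr=5 reg=5
step 14: T1 CAS ⇒ ok; ctr=6 reg=5
Flip is step 6.

step = 6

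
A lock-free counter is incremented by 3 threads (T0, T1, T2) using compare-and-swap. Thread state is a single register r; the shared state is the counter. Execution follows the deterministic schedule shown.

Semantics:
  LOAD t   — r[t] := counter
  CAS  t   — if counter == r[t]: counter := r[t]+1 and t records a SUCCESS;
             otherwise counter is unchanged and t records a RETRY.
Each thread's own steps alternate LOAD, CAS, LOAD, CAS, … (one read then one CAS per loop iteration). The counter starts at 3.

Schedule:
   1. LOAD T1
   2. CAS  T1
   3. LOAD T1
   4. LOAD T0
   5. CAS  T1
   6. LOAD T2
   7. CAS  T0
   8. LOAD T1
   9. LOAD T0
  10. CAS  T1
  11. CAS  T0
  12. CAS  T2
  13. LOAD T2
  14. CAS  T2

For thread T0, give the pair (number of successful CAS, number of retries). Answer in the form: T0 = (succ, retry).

   1) LOAD T1:  M=3  r_T1=3
   2) CAS  T1:  M=4  r_T1=3 ✓
   3) LOAD T1:  M=4  r_T1=4
   4) LOAD T0:  M=4  r_T0=4
   5) CAS  T1:  M=5  r_T1=4 ✓
   6) LOAD T2:  M=5  r_T2=5
   7) CAS  T0:  M=5  r_T0=4 ✗
   8) LOAD T1:  M=5  r_T1=5
   9) LOAD T0:  M=5  r_T0=5
  10) CAS  T1:  M=6  r_T1=5 ✓
  11) CAS  T0:  M=6  r_T0=5 ✗
  12) CAS  T2:  M=6  r_T2=5 ✗
  13) LOAD T2:  M=6  r_T2=6
  14) CAS  T2:  M=7  r_T2=6 ✓

T0 = (0, 2)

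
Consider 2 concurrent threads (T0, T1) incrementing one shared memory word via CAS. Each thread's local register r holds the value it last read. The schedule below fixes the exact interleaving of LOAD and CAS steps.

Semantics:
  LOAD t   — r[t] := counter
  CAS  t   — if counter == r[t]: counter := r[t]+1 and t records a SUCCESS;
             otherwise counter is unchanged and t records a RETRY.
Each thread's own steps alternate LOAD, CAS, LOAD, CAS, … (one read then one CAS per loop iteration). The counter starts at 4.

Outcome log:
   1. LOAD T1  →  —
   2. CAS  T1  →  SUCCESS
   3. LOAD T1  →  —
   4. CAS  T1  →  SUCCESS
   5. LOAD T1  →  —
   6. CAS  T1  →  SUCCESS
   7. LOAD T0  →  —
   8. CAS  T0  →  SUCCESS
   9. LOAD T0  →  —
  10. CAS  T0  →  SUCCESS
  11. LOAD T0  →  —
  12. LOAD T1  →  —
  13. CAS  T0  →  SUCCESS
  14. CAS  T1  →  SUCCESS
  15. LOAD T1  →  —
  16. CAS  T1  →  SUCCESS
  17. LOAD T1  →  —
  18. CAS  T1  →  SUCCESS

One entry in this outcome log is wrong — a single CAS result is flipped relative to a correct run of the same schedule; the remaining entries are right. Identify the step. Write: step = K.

step = 14

Reference trace:
[1] T1.load  rd  (counter 4, T1.r 4)
[2] T1.cas  hit  (counter 5, T1.r 4)
[3] T1.load  rd  (counter 5, T1.r 5)
[4] T1.cas  hit  (counter 6, T1.r 5)
[5] T1.load  rd  (counter 6, T1.r 6)
[6] T1.cas  hit  (counter 7, T1.r 6)
[7] T0.load  rd  (counter 7, T0.r 7)
[8] T0.cas  hit  (counter 8, T0.r 7)
[9] T0.load  rd  (counter 8, T0.r 8)
[10] T0.cas  hit  (counter 9, T0.r 8)
[11] T0.load  rd  (counter 9, T0.r 9)
[12] T1.load  rd  (counter 9, T1.r 9)
[13] T0.cas  hit  (counter 10, T0.r 9)
[14] T1.cas  miss  (counter 10, T1.r 9)
[15] T1.load  rd  (counter 10, T1.r 10)
[16] T1.cas  hit  (counter 11, T1.r 10)
[17] T1.load  rd  (counter 11, T1.r 11)
[18] T1.cas  hit  (counter 12, T1.r 11)
Flip is step 14.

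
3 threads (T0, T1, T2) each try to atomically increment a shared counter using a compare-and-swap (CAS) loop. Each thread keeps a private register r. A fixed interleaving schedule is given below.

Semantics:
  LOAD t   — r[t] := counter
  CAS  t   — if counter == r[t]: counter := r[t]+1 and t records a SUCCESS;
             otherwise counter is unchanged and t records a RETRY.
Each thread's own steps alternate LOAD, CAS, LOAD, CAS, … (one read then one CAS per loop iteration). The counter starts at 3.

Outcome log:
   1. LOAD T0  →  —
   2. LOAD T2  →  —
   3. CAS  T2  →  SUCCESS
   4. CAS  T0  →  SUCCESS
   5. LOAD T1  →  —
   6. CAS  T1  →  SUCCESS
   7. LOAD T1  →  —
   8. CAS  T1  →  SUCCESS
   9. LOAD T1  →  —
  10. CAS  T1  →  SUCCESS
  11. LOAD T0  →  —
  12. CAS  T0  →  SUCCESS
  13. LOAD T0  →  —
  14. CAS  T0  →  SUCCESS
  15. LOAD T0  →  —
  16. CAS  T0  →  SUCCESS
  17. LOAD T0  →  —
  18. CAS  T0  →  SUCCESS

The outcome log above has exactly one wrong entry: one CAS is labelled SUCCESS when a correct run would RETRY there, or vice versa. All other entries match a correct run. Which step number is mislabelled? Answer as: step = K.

Reference trace:
   1) LOAD T0:  M=3  r_T0=3
   2) LOAD T2:  M=3  r_T2=3
   3) CAS  T2:  M=4  r_T2=3 ✓
   4) CAS  T0:  M=4  r_T0=3 ✗
   5) LOAD T1:  M=4  r_T1=4
   6) CAS  T1:  M=5  r_T1=4 ✓
   7) LOAD T1:  M=5  r_T1=5
   8) CAS  T1:  M=6  r_T1=5 ✓
   9) LOAD T1:  M=6  r_T1=6
  10) CAS  T1:  M=7  r_T1=6 ✓
  11) LOAD T0:  M=7  r_T0=7
  12) CAS  T0:  M=8  r_T0=7 ✓
  13) LOAD T0:  M=8  r_T0=8
  14) CAS  T0:  M=9  r_T0=8 ✓
  15) LOAD T0:  M=9  r_T0=9
  16) CAS  T0:  M=10  r_T0=9 ✓
  17) LOAD T0:  M=10  r_T0=10
  18) CAS  T0:  M=11  r_T0=10 ✓
Flip is step 4.

step = 4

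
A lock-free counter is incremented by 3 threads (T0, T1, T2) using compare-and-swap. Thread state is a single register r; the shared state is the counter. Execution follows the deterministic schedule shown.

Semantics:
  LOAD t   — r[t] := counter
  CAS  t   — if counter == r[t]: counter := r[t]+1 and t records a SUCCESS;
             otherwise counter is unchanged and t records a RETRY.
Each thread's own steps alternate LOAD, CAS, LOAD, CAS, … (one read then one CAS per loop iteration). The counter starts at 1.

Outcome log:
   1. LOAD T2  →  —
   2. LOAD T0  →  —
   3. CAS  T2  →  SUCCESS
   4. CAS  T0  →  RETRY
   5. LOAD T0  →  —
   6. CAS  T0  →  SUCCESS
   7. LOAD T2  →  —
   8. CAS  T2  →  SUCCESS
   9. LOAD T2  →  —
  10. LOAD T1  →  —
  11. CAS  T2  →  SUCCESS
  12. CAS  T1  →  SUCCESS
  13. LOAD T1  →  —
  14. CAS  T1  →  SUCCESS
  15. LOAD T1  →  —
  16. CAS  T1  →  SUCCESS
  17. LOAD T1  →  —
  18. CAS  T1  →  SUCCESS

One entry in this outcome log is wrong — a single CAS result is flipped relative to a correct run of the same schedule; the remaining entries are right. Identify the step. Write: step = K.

step = 12

Correct run:
1. LOAD T2 → mem=1 r[T2]=1 [LOAD]
2. LOAD T0 → mem=1 r[T0]=1 [LOAD]
3. CAS T2 → mem=2 r[T2]=1 [OK]
4. CAS T0 → mem=2 r[T0]=1 [RETRY]
5. LOAD T0 → mem=2 r[T0]=2 [LOAD]
6. CAS T0 → mem=3 r[T0]=2 [OK]
7. LOAD T2 → mem=3 r[T2]=3 [LOAD]
8. CAS T2 → mem=4 r[T2]=3 [OK]
9. LOAD T2 → mem=4 r[T2]=4 [LOAD]
10. LOAD T1 → mem=4 r[T1]=4 [LOAD]
11. CAS T2 → mem=5 r[T2]=4 [OK]
12. CAS T1 → mem=5 r[T1]=4 [RETRY]
13. LOAD T1 → mem=5 r[T1]=5 [LOAD]
14. CAS T1 → mem=6 r[T1]=5 [OK]
15. LOAD T1 → mem=6 r[T1]=6 [LOAD]
16. CAS T1 → mem=7 r[T1]=6 [OK]
17. LOAD T1 → mem=7 r[T1]=7 [LOAD]
18. CAS T1 → mem=8 r[T1]=7 [OK]
Log disagrees first at step 12.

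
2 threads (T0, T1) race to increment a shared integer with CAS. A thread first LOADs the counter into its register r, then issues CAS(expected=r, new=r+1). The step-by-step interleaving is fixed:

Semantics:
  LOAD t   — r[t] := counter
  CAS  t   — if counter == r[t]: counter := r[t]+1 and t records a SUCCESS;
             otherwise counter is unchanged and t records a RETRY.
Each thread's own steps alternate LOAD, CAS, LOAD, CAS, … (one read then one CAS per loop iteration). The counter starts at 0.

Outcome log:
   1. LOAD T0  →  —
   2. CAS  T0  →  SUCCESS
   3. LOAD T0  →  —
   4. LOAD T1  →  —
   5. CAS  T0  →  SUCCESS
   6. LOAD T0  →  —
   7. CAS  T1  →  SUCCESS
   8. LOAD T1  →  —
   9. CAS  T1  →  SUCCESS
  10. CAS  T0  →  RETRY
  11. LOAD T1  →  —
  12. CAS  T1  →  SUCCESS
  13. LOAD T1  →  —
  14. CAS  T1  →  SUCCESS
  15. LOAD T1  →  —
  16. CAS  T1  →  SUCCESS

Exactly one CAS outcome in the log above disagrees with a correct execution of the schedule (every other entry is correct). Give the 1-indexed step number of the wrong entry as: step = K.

step = 7

Re-executing:
1. LOAD T0 → mem=0 r[T0]=0 [LOAD]
2. CAS T0 → mem=1 r[T0]=0 [OK]
3. LOAD T0 → mem=1 r[T0]=1 [LOAD]
4. LOAD T1 → mem=1 r[T1]=1 [LOAD]
5. CAS T0 → mem=2 r[T0]=1 [OK]
6. LOAD T0 → mem=2 r[T0]=2 [LOAD]
7. CAS T1 → mem=2 r[T1]=1 [RETRY]
8. LOAD T1 → mem=2 r[T1]=2 [LOAD]
9. CAS T1 → mem=3 r[T1]=2 [OK]
10. CAS T0 → mem=3 r[T0]=2 [RETRY]
11. LOAD T1 → mem=3 r[T1]=3 [LOAD]
12. CAS T1 → mem=4 r[T1]=3 [OK]
13. LOAD T1 → mem=4 r[T1]=4 [LOAD]
14. CAS T1 → mem=5 r[T1]=4 [OK]
15. LOAD T1 → mem=5 r[T1]=5 [LOAD]
16. CAS T1 → mem=6 r[T1]=5 [OK]
Mismatch at 7.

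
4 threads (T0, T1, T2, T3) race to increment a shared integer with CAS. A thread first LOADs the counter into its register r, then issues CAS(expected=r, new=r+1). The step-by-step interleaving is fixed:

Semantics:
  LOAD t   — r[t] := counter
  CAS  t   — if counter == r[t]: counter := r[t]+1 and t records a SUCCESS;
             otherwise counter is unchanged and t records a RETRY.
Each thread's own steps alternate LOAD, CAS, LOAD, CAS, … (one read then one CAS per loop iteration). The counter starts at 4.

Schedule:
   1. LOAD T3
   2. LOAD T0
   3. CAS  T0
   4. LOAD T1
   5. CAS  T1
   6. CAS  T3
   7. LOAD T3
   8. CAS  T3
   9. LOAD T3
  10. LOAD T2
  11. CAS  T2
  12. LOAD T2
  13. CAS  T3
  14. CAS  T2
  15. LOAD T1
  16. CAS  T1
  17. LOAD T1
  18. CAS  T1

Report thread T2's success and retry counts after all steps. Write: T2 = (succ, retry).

   1) LOAD T3:  M=4  r_T3=4
   2) LOAD T0:  M=4  r_T0=4
   3) CAS  T0:  M=5  r_T0=4 ✓
   4) LOAD T1:  M=5  r_T1=5
   5) CAS  T1:  M=6  r_T1=5 ✓
   6) CAS  T3:  M=6  r_T3=4 ✗
   7) LOAD T3:  M=6  r_T3=6
   8) CAS  T3:  M=7  r_T3=6 ✓
   9) LOAD T3:  M=7  r_T3=7
  10) LOAD T2:  M=7  r_T2=7
  11) CAS  T2:  M=8  r_T2=7 ✓
  12) LOAD T2:  M=8  r_T2=8
  13) CAS  T3:  M=8  r_T3=7 ✗
  14) CAS  T2:  M=9  r_T2=8 ✓
  15) LOAD T1:  M=9  r_T1=9
  16) CAS  T1:  M=10  r_T1=9 ✓
  17) LOAD T1:  M=10  r_T1=10
  18) CAS  T1:  M=11  r_T1=10 ✓

T2 = (2, 0)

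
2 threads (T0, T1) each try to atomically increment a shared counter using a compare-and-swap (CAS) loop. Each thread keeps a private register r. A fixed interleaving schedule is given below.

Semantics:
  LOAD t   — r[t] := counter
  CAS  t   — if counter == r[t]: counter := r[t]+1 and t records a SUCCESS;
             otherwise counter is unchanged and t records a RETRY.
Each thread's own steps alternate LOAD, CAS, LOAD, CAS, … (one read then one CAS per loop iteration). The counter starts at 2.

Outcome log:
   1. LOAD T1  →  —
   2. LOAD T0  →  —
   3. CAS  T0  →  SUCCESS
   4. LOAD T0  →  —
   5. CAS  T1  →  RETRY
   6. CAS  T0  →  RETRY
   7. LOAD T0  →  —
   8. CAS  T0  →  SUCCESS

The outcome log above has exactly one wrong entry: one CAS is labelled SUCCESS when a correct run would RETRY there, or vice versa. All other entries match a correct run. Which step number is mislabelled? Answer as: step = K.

step = 6

Reference trace:
1. LOAD T1 → mem=2 r[T1]=2 [LOAD]
2. LOAD T0 → mem=2 r[T0]=2 [LOAD]
3. CAS T0 → mem=3 r[T0]=2 [OK]
4. LOAD T0 → mem=3 r[T0]=3 [LOAD]
5. CAS T1 → mem=3 r[T1]=2 [RETRY]
6. CAS T0 → mem=4 r[T0]=3 [OK]
7. LOAD T0 → mem=4 r[T0]=4 [LOAD]
8. CAS T0 → mem=5 r[T0]=4 [OK]
Mismatch at 6.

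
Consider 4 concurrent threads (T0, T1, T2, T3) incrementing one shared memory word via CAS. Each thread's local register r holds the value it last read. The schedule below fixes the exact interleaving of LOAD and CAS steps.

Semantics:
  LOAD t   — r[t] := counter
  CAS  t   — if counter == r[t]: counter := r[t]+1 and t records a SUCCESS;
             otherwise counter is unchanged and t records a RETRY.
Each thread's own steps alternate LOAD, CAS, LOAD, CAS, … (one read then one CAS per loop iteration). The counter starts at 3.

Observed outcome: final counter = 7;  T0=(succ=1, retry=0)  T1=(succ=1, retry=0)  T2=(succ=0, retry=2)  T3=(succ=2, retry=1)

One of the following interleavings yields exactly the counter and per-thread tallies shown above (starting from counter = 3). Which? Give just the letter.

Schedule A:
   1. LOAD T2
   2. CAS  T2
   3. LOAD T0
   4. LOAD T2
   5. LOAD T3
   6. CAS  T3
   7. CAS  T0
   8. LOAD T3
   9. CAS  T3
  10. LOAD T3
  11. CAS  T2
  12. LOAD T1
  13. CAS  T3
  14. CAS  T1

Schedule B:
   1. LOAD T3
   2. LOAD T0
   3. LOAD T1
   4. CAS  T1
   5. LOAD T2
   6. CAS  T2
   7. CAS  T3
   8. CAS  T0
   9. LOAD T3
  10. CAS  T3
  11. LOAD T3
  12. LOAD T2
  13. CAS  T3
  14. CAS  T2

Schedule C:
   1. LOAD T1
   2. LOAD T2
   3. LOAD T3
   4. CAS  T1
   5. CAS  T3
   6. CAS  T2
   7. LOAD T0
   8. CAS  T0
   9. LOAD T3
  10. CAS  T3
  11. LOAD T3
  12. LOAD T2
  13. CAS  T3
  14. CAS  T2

Run C:
   1) LOAD T1:  M=3  r_T1=3
   2) LOAD T2:  M=3  r_T2=3
   3) LOAD T3:  M=3  r_T3=3
   4) CAS  T1:  M=4  r_T1=3 ✓
   5) CAS  T3:  M=4  r_T3=3 ✗
   6) CAS  T2:  M=4  r_T2=3 ✗
   7) LOAD T0:  M=4  r_T0=4
   8) CAS  T0:  M=5  r_T0=4 ✓
   9) LOAD T3:  M=5  r_T3=5
  10) CAS  T3:  M=6  r_T3=5 ✓
  11) LOAD T3:  M=6  r_T3=6
  12) LOAD T2:  M=6  r_T2=6
  13) CAS  T3:  M=7  r_T3=6 ✓
  14) CAS  T2:  M=7  r_T2=6 ✗

C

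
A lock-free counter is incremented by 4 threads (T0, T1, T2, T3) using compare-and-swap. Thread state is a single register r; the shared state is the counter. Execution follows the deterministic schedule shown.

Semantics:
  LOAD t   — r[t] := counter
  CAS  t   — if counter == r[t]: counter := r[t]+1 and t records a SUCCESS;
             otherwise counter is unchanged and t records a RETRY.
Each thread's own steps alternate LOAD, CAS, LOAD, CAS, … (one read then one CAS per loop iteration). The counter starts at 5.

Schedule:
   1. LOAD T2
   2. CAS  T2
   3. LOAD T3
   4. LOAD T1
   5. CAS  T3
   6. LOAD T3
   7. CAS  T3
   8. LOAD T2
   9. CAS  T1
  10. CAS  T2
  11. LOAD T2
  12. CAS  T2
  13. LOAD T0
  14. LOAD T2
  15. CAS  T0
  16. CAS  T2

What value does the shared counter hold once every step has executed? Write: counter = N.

[1] T2.load  rd  (counter 5, T2.r 5)
[2] T2.cas  hit  (counter 6, T2.r 5)
[3] T3.load  rd  (counter 6, T3.r 6)
[4] T1.load  rd  (counter 6, T1.r 6)
[5] T3.cas  hit  (counter 7, T3.r 6)
[6] T3.load  rd  (counter 7, T3.r 7)
[7] T3.cas  hit  (counter 8, T3.r 7)
[8] T2.load  rd  (counter 8, T2.r 8)
[9] T1.cas  miss  (counter 8, T1.r 6)
[10] T2.cas  hit  (counter 9, T2.r 8)
[11] T2.load  rd  (counter 9, T2.r 9)
[12] T2.cas  hit  (counter 10, T2.r 9)
[13] T0.load  rd  (counter 10, T0.r 10)
[14] T2.load  rd  (counter 10, T2.r 10)
[15] T0.cas  hit  (counter 11, T0.r 10)
[16] T2.cas  miss  (counter 11, T2.r 10)

counter = 11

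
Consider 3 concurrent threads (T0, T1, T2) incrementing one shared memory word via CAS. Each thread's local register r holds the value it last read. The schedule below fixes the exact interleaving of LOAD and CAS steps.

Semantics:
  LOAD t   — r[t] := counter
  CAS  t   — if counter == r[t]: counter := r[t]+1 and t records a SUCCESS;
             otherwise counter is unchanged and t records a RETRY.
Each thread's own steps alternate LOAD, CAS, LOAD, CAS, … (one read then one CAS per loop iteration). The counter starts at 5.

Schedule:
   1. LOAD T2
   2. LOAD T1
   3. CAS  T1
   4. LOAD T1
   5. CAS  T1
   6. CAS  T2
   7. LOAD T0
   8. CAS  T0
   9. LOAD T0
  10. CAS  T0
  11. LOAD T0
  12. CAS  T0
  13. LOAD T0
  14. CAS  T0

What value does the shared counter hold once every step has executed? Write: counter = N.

[1] T2.load  rd  (counter 5, T2.r 5)
[2] T1.load  rd  (counter 5, T1.r 5)
[3] T1.cas  hit  (counter 6, T1.r 5)
[4] T1.load  rd  (counter 6, T1.r 6)
[5] T1.cas  hit  (counter 7, T1.r 6)
[6] T2.cas  miss  (counter 7, T2.r 5)
[7] T0.load  rd  (counter 7, T0.r 7)
[8] T0.cas  hit  (counter 8, T0.r 7)
[9] T0.load  rd  (counter 8, T0.r 8)
[10] T0.cas  hit  (counter 9, T0.r 8)
[11] T0.load  rd  (counter 9, T0.r 9)
[12] T0.cas  hit  (counter 10, T0.r 9)
[13] T0.load  rd  (counter 10, T0.r 10)
[14] T0.cas  hit  (counter 11, T0.r 10)

counter = 11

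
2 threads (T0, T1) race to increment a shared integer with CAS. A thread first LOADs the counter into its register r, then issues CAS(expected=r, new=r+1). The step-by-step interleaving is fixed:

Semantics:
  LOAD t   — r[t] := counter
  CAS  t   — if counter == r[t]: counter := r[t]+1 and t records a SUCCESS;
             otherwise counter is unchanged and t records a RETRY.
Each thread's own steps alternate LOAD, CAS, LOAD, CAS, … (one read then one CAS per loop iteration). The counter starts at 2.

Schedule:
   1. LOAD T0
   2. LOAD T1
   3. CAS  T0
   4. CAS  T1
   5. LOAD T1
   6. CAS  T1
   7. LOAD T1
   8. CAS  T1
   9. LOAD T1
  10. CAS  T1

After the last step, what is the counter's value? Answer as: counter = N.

counter = 6

1. LOAD T0 → mem=2 r[T0]=2 [LOAD]
2. LOAD T1 → mem=2 r[T1]=2 [LOAD]
3. CAS T0 → mem=3 r[T0]=2 [OK]
4. CAS T1 → mem=3 r[T1]=2 [RETRY]
5. LOAD T1 → mem=3 r[T1]=3 [LOAD]
6. CAS T1 → mem=4 r[T1]=3 [OK]
7. LOAD T1 → mem=4 r[T1]=4 [LOAD]
8. CAS T1 → mem=5 r[T1]=4 [OK]
9. LOAD T1 → mem=5 r[T1]=5 [LOAD]
10. CAS T1 → mem=6 r[T1]=5 [OK]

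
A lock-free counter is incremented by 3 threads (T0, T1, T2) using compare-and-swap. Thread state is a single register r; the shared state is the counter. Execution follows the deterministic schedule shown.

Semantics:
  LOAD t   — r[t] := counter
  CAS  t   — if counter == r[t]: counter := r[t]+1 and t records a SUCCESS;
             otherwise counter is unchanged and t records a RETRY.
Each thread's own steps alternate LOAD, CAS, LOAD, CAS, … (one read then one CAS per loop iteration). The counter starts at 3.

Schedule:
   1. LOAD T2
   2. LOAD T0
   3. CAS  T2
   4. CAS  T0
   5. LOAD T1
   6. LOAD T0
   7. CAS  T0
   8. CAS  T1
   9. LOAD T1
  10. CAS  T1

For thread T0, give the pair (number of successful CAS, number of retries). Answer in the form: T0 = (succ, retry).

   1) LOAD T2:  M=3  r_T2=3
   2) LOAD T0:  M=3  r_T0=3
   3) CAS  T2:  M=4  r_T2=3 ✓
   4) CAS  T0:  M=4  r_T0=3 ✗
   5) LOAD T1:  M=4  r_T1=4
   6) LOAD T0:  M=4  r_T0=4
   7) CAS  T0:  M=5  r_T0=4 ✓
   8) CAS  T1:  M=5  r_T1=4 ✗
   9) LOAD T1:  M=5  r_T1=5
  10) CAS  T1:  M=6  r_T1=5 ✓

T0 = (1, 1)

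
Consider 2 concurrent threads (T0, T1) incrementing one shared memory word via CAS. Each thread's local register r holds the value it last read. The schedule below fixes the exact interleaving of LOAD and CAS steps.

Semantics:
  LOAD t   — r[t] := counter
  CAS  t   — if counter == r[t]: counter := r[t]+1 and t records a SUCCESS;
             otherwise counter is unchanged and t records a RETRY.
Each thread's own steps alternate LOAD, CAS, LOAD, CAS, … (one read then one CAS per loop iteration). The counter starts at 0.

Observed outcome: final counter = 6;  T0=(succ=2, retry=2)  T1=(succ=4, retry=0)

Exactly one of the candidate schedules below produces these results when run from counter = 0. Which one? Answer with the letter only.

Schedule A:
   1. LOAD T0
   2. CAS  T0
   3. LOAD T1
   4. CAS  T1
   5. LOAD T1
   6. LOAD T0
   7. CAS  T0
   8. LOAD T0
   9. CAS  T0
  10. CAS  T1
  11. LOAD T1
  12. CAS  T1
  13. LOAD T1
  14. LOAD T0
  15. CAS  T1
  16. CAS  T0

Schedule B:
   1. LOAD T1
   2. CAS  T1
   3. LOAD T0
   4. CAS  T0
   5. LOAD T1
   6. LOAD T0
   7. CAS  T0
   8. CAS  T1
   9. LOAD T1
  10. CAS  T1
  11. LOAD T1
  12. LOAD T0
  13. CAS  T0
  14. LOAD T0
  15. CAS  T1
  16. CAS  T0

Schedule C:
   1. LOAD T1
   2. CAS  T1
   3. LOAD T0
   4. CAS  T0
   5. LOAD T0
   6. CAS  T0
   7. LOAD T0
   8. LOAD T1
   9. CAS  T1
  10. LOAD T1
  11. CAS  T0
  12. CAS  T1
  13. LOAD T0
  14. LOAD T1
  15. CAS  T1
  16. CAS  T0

C

Simulating candidate C:
#1 T1 reads 0
#2 T1 CAS(0→1) writes; counter now 1
#3 T0 reads 1
#4 T0 CAS(1→2) writes; counter now 2
#5 T0 reads 2
#6 T0 CAS(2→3) writes; counter now 3
#7 T0 reads 3
#8 T1 reads 3
#9 T1 CAS(3→4) writes; counter now 4
#10 T1 reads 4
#11 T0 CAS(3→4) fails; counter now 4
#12 T1 CAS(4→5) writes; counter now 5
#13 T0 reads 5
#14 T1 reads 5
#15 T1 CAS(5→6) writes; counter now 6
#16 T0 CAS(5→6) fails; counter now 6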